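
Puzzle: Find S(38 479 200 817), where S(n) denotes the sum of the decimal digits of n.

3+8+4+7+9+2+0+0+8+1+7 = 49

49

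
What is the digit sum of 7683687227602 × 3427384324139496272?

155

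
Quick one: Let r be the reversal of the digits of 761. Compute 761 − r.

594

Reverse of 761 is 167.
761 − 167 = 594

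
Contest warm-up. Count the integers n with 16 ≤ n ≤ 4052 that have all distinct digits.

2259

The integers in [16, 4052] that have all distinct digits: 16, 17, 18, 19, 20, 21, …, 4051, 4052.
2259 qualify.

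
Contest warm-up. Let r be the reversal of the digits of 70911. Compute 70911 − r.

59004

Reverse of 70911 is 11907.
70911 − 11907 = 59004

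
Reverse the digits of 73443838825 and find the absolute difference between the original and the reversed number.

Reverse of 73443838825 is 52883834437.
|73443838825 − 52883834437| = 20560004388

20560004388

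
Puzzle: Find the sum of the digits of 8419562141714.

53

8+4+1+9+5+6+2+1+4+1+7+1+4 = 53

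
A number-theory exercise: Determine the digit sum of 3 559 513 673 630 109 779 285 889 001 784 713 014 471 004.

181

3+5+5+9+5+1+3+6+7+3+6+3+0+1+0+9+7+7+9+2+8+5+8+8+9+0+0+1+7+8+4+7+1+3+0+1+4+4+7+1+0+0+4 = 181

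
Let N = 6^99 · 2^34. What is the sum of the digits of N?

6^99 · 2^34 = 1870654747867027730244247807523574134722712926488955910507583433954268049740543362596864
Sum of its 88 digits: 405.

405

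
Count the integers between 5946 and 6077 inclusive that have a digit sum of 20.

The integers in [5946, 6077] that have a digit sum of 20: 5951, 5960, 6059, 6068, 6077.
5 qualify.

5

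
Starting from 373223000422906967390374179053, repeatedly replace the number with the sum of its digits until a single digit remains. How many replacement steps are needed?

373223000422906967390374179053 → 116 → 8 (2 steps)

2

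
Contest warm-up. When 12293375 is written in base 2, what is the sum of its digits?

17

12293375 in base 2 is 101110111001010011111111.
Digit sum: 1+0+1+1+1+0+1+1+1+0+0+1+0+1+0+0+1+1+1+1+1+1+1+1 = 17.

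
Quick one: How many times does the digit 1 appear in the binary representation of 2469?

6

2469 in base 2 is 100110100101.
The digit 1 appears 6 times.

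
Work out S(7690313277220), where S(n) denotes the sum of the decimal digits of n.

49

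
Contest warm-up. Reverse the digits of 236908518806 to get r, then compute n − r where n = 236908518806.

-371907290826

Reverse of 236908518806 is 608815809632.
236908518806 − 608815809632 = -371907290826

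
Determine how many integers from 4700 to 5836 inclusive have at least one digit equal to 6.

The integers in [4700, 5836] that have at least one digit equal to 6: 4706, 4716, 4726, 4736, 4746, 4756, …, 5826, 5836.
294 qualify.

294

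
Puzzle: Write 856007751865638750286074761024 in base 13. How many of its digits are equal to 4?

856007751865638750286074761024 in base 13 is 944035363274899333C768A7A61.
The digit 4 appears 3 times.

3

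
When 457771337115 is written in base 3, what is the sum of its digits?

457771337115 in base 3 is 1121202120212112101000020.
Digit sum: 1+1+2+1+2+0+2+1+2+0+2+1+2+1+1+2+1+0+1+0+0+0+0+2+0 = 25.

25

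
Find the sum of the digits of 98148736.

9+8+1+4+8+7+3+6 = 46

46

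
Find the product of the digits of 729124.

1008

7×2×9×1×2×4 = 1008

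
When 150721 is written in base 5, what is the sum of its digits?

17

150721 in base 5 is 14310341.
Digit sum: 1+4+3+1+0+3+4+1 = 17.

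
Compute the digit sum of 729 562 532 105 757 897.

90

7+2+9+5+6+2+5+3+2+1+0+5+7+5+7+8+9+7 = 90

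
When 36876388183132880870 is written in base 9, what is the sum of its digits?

36876388183132880870 in base 9 is 302616220760653330618.
Digit sum: 3+0+2+6+1+6+2+2+0+7+6+0+6+5+3+3+3+0+6+1+8 = 70.

70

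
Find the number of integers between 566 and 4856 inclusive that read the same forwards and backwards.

81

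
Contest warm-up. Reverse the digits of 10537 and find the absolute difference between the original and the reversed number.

Reverse of 10537 is 73501.
|10537 − 73501| = 62964

62964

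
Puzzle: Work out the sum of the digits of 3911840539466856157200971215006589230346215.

172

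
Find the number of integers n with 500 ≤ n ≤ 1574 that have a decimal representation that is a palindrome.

The integers in [500, 1574] that have a decimal representation that is a palindrome: 505, 515, 525, 535, 545, 555, …, 1441, 1551.
56 qualify.

56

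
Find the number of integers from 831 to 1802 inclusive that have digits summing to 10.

The integers in [831, 1802] that have digits summing to 10: 901, 910, 1009, 1018, 1027, 1036, …, 1720, 1801.
55 qualify.

55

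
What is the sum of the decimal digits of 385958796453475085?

3+8+5+9+5+8+7+9+6+4+5+3+4+7+5+0+8+5 = 101

101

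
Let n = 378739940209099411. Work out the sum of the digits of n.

85

3+7+8+7+3+9+9+4+0+2+0+9+0+9+9+4+1+1 = 85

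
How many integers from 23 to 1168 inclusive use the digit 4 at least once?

304

The integers in [23, 1168] that use the digit 4 at least once: 24, 34, 40, 41, 42, 43, …, 1154, 1164.
304 qualify.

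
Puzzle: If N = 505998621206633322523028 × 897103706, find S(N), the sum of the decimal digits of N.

505998621206633322523028 × 897103706 = 453933238315360945418501689141768
Sum of its 33 digits: 145.

145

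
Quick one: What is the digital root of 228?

3

2+2+8 = 12
1+2 = 3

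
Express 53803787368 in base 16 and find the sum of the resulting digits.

53803787368 in base 16 is C86F4A468.
Digit sum: 12+8+6+15+4+10+4+6+8 = 73.

73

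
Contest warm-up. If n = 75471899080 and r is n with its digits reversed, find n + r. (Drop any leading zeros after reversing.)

83571716537

Reverse of 75471899080 is 8099817457.
75471899080 + 8099817457 = 83571716537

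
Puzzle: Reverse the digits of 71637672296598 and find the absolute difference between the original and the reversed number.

17931555377019

Reverse of 71637672296598 is 89569227673617.
|71637672296598 − 89569227673617| = 17931555377019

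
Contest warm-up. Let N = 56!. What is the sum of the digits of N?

333

56! = 710998587804863451854045647463724949736497978881168458687447040000000000000
Sum of its 75 digits: 333.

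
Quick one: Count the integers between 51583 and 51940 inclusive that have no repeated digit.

145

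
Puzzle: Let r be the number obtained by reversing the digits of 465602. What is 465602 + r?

672166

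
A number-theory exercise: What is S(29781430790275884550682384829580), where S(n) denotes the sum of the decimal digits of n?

2+9+7+8+1+4+3+0+7+9+0+2+7+5+8+8+4+5+5+0+6+8+2+3+8+4+8+2+9+5+8+0 = 157

157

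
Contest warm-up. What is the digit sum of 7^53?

7^53 = 616873509628062366290756156815389726793178407
Sum of its 45 digits: 220.

220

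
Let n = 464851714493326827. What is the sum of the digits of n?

84

4+6+4+8+5+1+7+1+4+4+9+3+3+2+6+8+2+7 = 84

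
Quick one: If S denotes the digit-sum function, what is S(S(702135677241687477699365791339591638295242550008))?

First digit sum: 228.
2+2+8 = 12.

12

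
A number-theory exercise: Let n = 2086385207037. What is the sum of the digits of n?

2+0+8+6+3+8+5+2+0+7+0+3+7 = 51

51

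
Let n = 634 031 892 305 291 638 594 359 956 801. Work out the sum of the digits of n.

137

6+3+4+0+3+1+8+9+2+3+0+5+2+9+1+6+3+8+5+9+4+3+5+9+9+5+6+8+0+1 = 137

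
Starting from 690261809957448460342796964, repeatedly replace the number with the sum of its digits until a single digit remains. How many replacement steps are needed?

690261809957448460342796964 → 138 → 12 → 3 (3 steps)

3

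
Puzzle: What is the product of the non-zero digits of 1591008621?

4320

1×5×9×1×8×6×2×1 = 4320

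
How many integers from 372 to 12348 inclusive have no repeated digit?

The integers in [372, 12348] that have no repeated digit: 372, 374, 375, 376, 378, 379, …, 12347, 12348.
5379 qualify.

5379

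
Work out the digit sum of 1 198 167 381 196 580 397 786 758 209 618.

160

1+1+9+8+1+6+7+3+8+1+1+9+6+5+8+0+3+9+7+7+8+6+7+5+8+2+0+9+6+1+8 = 160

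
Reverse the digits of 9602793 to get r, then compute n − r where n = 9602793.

5630724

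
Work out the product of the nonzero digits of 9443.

9×4×4×3 = 432

432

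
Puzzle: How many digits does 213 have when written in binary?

8

213 in base 2 is 11010101, which has 8 digits.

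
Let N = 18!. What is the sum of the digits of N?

54

18! = 6402373705728000
Sum of its 16 digits: 54.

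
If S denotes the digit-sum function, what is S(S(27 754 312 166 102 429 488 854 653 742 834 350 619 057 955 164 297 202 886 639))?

17

First digit sum: 269.
2+6+9 = 17.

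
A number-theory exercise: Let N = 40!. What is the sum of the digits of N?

189

40! = 815915283247897734345611269596115894272000000000
Sum of its 48 digits: 189.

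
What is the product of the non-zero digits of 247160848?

86016

2×4×7×1×6×8×4×8 = 86016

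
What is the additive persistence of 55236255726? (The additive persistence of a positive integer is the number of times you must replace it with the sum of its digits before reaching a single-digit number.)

3

55236255726 → 48 → 12 → 3 (3 steps)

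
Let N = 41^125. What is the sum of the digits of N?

866

41^125 = 3962616923338901812071900442486794641642153526039166763775497289059018014357184168826007429592148436087631048902815293584659757557842609134683862038327313262448277116150541137900468621936373120828405001
Sum of its 202 digits: 866.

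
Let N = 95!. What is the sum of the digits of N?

585

95! = 10329978488239059262599702099394727095397746340117372869212250571234293987594703124871765375385424468563282236864226607350415360000000000000000000000
Sum of its 149 digits: 585.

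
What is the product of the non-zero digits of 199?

1×9×9 = 81

81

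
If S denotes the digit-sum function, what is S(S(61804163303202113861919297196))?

4

First digit sum: 112.
1+1+2 = 4.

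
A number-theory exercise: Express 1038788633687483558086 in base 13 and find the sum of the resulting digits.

94

1038788633687483558086 in base 13 is 93115806181444485AC.
Digit sum: 9+3+1+1+5+8+0+6+1+8+1+4+4+4+4+8+5+10+12 = 94.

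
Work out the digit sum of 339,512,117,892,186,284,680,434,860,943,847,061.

161

3+3+9+5+1+2+1+1+7+8+9+2+1+8+6+2+8+4+6+8+0+4+3+4+8+6+0+9+4+3+8+4+7+0+6+1 = 161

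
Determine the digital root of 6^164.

9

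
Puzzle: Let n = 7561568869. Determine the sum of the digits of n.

61

7+5+6+1+5+6+8+8+6+9 = 61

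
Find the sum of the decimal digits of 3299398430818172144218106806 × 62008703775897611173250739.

222

3299398430818172144218106806 × 62008703775897611173250739 = 204591419935265444274285510635797850333242047320429634
Sum of its 54 digits: 222.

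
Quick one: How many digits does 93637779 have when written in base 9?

9

93637779 in base 9 is 215167786, which has 9 digits.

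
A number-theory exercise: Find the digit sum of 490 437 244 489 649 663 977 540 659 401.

149

4+9+0+4+3+7+2+4+4+4+8+9+6+4+9+6+6+3+9+7+7+5+4+0+6+5+9+4+0+1 = 149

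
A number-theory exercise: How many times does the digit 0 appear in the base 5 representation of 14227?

14227 in base 5 is 423402.
The digit 0 appears 1 time.

1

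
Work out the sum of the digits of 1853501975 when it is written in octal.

38

1853501975 in base 8 is 15636431027.
Digit sum: 1+5+6+3+6+4+3+1+0+2+7 = 38.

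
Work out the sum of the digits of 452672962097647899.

102

4+5+2+6+7+2+9+6+2+0+9+7+6+4+7+8+9+9 = 102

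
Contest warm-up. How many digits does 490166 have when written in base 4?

10

490166 in base 4 is 1313222312, which has 10 digits.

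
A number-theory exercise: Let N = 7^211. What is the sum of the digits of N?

7^211 = 20686472634357303062018801732877704466608186064811000218378180034758921531296391977478885946774556057767274902813693844862455083465197495986609631128432390702652227795566994486743
Sum of its 179 digits: 835.

835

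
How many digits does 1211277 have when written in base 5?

1211277 in base 5 is 302230102, which has 9 digits.

9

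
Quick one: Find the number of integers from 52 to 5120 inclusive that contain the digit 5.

The integers in [52, 5120] that contain the digit 5: 52, 53, 54, 55, 56, 57, …, 5119, 5120.
1469 qualify.

1469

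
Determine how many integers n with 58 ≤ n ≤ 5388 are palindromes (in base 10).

138

The integers in [58, 5388] that are palindromes (in base 10): 66, 77, 88, 99, 101, 111, …, 5225, 5335.
138 qualify.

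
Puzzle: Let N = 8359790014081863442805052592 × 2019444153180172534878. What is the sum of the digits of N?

8359790014081863442805052592 × 2019444153180172534878 = 16882129065751611350802034028067921072286744303776
Sum of its 50 digits: 195.

195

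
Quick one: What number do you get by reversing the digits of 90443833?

Reversing 90443833 gives 33834409.

33834409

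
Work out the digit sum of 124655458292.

1+2+4+6+5+5+4+5+8+2+9+2 = 53

53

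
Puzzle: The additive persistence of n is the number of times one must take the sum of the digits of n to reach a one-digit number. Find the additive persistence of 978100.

2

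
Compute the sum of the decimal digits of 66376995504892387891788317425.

160

6+6+3+7+6+9+9+5+5+0+4+8+9+2+3+8+7+8+9+1+7+8+8+3+1+7+4+2+5 = 160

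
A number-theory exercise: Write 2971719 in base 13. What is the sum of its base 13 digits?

2971719 in base 13 is 80081A.
Digit sum: 8+0+0+8+1+10 = 27.

27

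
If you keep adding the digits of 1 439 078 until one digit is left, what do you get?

1+4+3+9+0+7+8 = 32
3+2 = 5
(Equivalently, 1 439 078 mod 9 = 5.)

5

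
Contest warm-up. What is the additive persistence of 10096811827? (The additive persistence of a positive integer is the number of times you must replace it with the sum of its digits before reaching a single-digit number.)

2

10096811827 → 43 → 7 (2 steps)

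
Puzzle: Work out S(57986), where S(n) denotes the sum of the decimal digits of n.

5+7+9+8+6 = 35

35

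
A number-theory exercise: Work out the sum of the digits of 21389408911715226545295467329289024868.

177

2+1+3+8+9+4+0+8+9+1+1+7+1+5+2+2+6+5+4+5+2+9+5+4+6+7+3+2+9+2+8+9+0+2+4+8+6+8 = 177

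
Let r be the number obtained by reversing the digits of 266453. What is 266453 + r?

621115

Reverse of 266453 is 354662.
266453 + 354662 = 621115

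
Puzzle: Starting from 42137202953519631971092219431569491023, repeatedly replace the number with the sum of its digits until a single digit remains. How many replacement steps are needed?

2

42137202953519631971092219431569491023 → 150 → 6 (2 steps)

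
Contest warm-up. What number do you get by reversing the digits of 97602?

Reversing 97602 gives 20679.

20679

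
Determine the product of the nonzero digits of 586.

5×8×6 = 240

240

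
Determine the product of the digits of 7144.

7×1×4×4 = 112

112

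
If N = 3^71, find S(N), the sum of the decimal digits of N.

180

3^71 = 7509466514979724803946715958257547
Sum of its 34 digits: 180.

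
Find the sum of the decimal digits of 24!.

24! = 620448401733239439360000
Sum of its 24 digits: 81.

81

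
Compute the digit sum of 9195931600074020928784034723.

113

9+1+9+5+9+3+1+6+0+0+0+7+4+0+2+0+9+2+8+7+8+4+0+3+4+7+2+3 = 113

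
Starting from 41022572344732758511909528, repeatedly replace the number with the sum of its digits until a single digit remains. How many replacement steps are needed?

2

41022572344732758511909528 → 106 → 7 (2 steps)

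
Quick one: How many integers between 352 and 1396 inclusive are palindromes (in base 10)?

The integers in [352, 1396] that are palindromes (in base 10): 353, 363, 373, 383, 393, 404, …, 1221, 1331.
69 qualify.

69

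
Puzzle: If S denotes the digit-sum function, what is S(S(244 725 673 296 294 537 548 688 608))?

5

First digit sum: 140.
1+4+0 = 5.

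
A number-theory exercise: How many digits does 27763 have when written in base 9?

5

27763 in base 9 is 42067, which has 5 digits.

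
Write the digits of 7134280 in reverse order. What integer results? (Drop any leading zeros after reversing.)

824317

Reversing 7134280 gives 824317.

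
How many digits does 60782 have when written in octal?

6

60782 in base 8 is 166556, which has 6 digits.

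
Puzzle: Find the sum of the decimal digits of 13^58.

301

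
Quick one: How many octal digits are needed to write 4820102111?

11

4820102111 in base 8 is 43723165737, which has 11 digits.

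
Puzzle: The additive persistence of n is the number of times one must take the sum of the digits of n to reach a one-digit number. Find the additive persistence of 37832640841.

3

37832640841 → 46 → 10 → 1 (3 steps)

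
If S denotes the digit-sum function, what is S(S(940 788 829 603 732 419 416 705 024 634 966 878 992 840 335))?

12

First digit sum: 219.
2+1+9 = 12.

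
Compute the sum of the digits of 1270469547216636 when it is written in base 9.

60

1270469547216636 in base 9 is 6147320864304066.
Digit sum: 6+1+4+7+3+2+0+8+6+4+3+0+4+0+6+6 = 60.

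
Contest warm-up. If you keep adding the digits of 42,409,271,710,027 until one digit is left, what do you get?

1

4+2+4+0+9+2+7+1+7+1+0+0+2+7 = 46
4+6 = 10
1+0 = 1
(Equivalently, 42,409,271,710,027 mod 9 = 1.)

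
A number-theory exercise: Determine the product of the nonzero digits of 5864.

5×8×6×4 = 960

960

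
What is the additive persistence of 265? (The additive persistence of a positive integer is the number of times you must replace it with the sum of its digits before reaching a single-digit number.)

265 → 13 → 4 (2 steps)

2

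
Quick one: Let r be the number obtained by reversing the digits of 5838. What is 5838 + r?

Reverse of 5838 is 8385.
5838 + 8385 = 14223

14223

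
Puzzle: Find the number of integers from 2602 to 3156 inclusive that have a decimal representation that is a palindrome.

The integers in [2602, 3156] that have a decimal representation that is a palindrome: 2662, 2772, 2882, 2992, 3003, 3113.
6 qualify.

6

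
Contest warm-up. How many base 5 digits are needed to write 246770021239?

17

246770021239 in base 5 is 13020341111134424, which has 17 digits.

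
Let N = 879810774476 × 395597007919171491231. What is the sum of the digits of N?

879810774476 × 395597007919171491231 = 348050509917754574908205952619956
Sum of its 33 digits: 159.

159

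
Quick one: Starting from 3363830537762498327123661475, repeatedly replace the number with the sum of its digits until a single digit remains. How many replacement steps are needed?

2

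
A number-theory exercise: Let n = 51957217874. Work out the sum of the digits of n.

56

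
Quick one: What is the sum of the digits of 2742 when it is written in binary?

2742 in base 2 is 101010110110.
Digit sum: 1+0+1+0+1+0+1+1+0+1+1+0 = 7.

7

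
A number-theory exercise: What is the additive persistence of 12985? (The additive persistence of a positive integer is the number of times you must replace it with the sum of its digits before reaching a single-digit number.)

2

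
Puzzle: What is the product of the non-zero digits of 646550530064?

1296000

6×4×6×5×5×5×3×6×4 = 1296000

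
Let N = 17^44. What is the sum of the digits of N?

17^44 = 1379597950901634641862681879083307429684165246101910721
Sum of its 55 digits: 244.

244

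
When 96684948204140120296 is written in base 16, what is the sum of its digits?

96684948204140120296 in base 16 is 53DC5F02202D048E8.
Digit sum: 5+3+13+12+5+15+0+2+2+0+2+13+0+4+8+14+8 = 106.

106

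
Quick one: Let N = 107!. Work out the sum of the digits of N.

594

107! = 12265202031961379393517517010387338887131568154382945052653251412013535324922144249034658613287059061933743916719318560380966506520420000368175349760000000000000000000000000
Sum of its 173 digits: 594.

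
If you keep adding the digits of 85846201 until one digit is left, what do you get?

7

8+5+8+4+6+2+0+1 = 34
3+4 = 7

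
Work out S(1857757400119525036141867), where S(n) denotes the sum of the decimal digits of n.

1+8+5+7+7+5+7+4+0+0+1+1+9+5+2+5+0+3+6+1+4+1+8+6+7 = 103

103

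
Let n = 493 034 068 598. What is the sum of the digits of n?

59

4+9+3+0+3+4+0+6+8+5+9+8 = 59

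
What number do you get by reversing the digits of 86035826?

62853068

Reversing 86035826 gives 62853068.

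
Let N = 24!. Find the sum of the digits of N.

24! = 620448401733239439360000
Sum of its 24 digits: 81.

81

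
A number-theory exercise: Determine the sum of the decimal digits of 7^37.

7^37 = 18562115921017574302453163671207
Sum of its 32 digits: 115.

115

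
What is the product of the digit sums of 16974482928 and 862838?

S(16974482928) = 1+6+9+7+4+4+8+2+9+2+8 = 60.
S(862838) = 8+6+2+8+3+8 = 35.
60 · 35 = 2100.

2100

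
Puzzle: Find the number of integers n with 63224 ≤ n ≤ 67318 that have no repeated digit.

The integers in [63224, 67318] that have no repeated digit: 63240, 63241, 63245, 63247, 63248, 63249, …, 67315, 67318.
1049 qualify.

1049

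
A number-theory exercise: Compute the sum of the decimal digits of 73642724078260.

7+3+6+4+2+7+2+4+0+7+8+2+6+0 = 58

58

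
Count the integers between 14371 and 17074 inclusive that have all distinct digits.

The integers in [14371, 17074] that have all distinct digits: 14372, 14375, 14376, 14378, 14379, 14380, …, 17068, 17069.
929 qualify.

929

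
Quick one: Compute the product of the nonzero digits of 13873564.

60480

1×3×8×7×3×5×6×4 = 60480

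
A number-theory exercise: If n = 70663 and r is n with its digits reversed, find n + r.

107270

Reverse of 70663 is 36607.
70663 + 36607 = 107270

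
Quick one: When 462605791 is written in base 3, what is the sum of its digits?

462605791 in base 3 is 1012020110210211211.
Digit sum: 1+0+1+2+0+2+0+1+1+0+2+1+0+2+1+1+2+1+1 = 19.

19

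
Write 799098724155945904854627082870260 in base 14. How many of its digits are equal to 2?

3

799098724155945904854627082870260 in base 14 is 6686320573B4080DB1C216A181C32.
The digit 2 appears 3 times.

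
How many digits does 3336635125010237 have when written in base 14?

14

3336635125010237 in base 14 is 42BD4004A49101, which has 14 digits.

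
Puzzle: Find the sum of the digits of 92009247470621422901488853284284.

135

9+2+0+0+9+2+4+7+4+7+0+6+2+1+4+2+2+9+0+1+4+8+8+8+5+3+2+8+4+2+8+4 = 135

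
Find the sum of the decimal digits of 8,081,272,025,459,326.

64

8+0+8+1+2+7+2+0+2+5+4+5+9+3+2+6 = 64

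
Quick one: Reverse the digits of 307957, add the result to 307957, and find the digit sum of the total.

26

Reversal of 307957 is 759703; 307957 + 759703 = 1067660.
Digit sum of 1067660: 1+0+6+7+6+6+0 = 26.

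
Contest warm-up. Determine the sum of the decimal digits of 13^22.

121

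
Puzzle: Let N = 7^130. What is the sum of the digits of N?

7^130 = 72902966712682973099605321405322404946285479140585148545026416949232978455741748983083120534503031988954803249
Sum of its 110 digits: 493.

493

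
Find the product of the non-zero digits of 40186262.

4608

4×1×8×6×2×6×2 = 4608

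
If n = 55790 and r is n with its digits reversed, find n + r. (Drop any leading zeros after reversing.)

Reverse of 55790 is 9755.
55790 + 9755 = 65545

65545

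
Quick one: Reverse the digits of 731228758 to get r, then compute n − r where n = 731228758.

Reverse of 731228758 is 857822137.
731228758 − 857822137 = -126593379

-126593379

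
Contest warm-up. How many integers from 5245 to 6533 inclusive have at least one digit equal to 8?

327

The integers in [5245, 6533] that have at least one digit equal to 8: 5248, 5258, 5268, 5278, 5280, 5281, …, 6518, 6528.
327 qualify.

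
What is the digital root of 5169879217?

5+1+6+9+8+7+9+2+1+7 = 55
5+5 = 10
1+0 = 1

1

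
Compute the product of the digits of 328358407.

3×2×8×3×5×8×4×0×7 = 0

0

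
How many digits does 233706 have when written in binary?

233706 in base 2 is 111001000011101010, which has 18 digits.

18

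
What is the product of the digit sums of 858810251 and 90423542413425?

1824

S(858810251) = 8+5+8+8+1+0+2+5+1 = 38.
S(90423542413425) = 9+0+4+2+3+5+4+2+4+1+3+4+2+5 = 48.
38 · 48 = 1824.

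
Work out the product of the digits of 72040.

0

7×2×0×4×0 = 0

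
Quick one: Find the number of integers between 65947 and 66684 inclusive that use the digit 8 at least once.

142

The integers in [65947, 66684] that use the digit 8 at least once: 65948, 65958, 65968, 65978, 65980, 65981, …, 66683, 66684.
142 qualify.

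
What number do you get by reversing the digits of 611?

116

Reversing 611 gives 116.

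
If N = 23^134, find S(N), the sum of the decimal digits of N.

862

23^134 = 296162471984580759935155211465554463846492341524045605175330631799712916978623347832294009473125305655867158407912452735445707434394375431549739776727249993247992094989362394785250609
Sum of its 183 digits: 862.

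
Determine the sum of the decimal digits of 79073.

7+9+0+7+3 = 26

26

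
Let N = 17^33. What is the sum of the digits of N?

17^33 = 40254497110927943179349807054456171205137
Sum of its 41 digits: 170.

170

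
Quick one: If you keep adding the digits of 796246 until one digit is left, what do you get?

7+9+6+2+4+6 = 34
3+4 = 7
(Equivalently, 796246 mod 9 = 7.)

7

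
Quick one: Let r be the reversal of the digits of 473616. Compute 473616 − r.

-142758

Reverse of 473616 is 616374.
473616 − 616374 = -142758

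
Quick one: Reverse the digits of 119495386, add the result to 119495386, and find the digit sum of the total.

38

Reversal of 119495386 is 683594911; 119495386 + 683594911 = 803090297.
Digit sum of 803090297: 8+0+3+0+9+0+2+9+7 = 38.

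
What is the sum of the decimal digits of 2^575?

770

2^575 = 123665200736552267030251260509823595017565674550605919957031528046448612553265933585158200530621522494798835713008069669675682517153375604983773077550946583958303386074349568
Sum of its 174 digits: 770.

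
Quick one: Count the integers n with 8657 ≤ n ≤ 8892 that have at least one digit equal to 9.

The integers in [8657, 8892] that have at least one digit equal to 9: 8659, 8669, 8679, 8689, 8690, 8691, …, 8891, 8892.
45 qualify.

45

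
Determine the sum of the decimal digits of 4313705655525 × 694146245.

102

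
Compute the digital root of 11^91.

2

The digital root of n equals n mod 9 (or 9 when 9 | n), so we need 11^91 mod 9.
11^91 ≡ 2 (mod 9), so the digital root is 2.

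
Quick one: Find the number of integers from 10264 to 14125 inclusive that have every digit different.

1031

The integers in [10264, 14125] that have every digit different: 10264, 10265, 10267, 10268, 10269, 10273, …, 14097, 14098.
1031 qualify.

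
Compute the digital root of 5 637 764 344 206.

3

5+6+3+7+7+6+4+3+4+4+2+0+6 = 57
5+7 = 12
1+2 = 3
(Equivalently, 5 637 764 344 206 mod 9 = 3.)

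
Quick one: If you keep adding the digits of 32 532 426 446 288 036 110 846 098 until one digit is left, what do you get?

6

3+2+5+3+2+4+2+6+4+4+6+2+8+8+0+3+6+1+1+0+8+4+6+0+9+8 = 105
1+0+5 = 6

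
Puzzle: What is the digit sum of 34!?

144

34! = 295232799039604140847618609643520000000
Sum of its 39 digits: 144.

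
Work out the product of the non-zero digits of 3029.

3×2×9 = 54

54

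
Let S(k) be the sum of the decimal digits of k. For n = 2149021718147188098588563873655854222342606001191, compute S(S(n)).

First digit sum: 206.
2+0+6 = 8.

8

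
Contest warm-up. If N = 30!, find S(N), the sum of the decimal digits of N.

30! = 265252859812191058636308480000000
Sum of its 33 digits: 117.

117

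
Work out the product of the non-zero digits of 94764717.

9×4×7×6×4×7×1×7 = 296352

296352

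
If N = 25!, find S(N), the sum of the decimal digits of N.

72

25! = 15511210043330985984000000
Sum of its 26 digits: 72.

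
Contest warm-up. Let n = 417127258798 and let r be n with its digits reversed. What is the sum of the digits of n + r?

59

Reversal of 417127258798 is 897852721714; 417127258798 + 897852721714 = 1314979980512.
Digit sum of 1314979980512: 1+3+1+4+9+7+9+9+8+0+5+1+2 = 59.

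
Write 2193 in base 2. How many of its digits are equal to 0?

2193 in base 2 is 100010010001.
The digit 0 appears 8 times.

8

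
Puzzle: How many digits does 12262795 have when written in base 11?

12262795 in base 11 is 6A16246, which has 7 digits.

7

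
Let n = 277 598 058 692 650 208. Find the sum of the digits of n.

2+7+7+5+9+8+0+5+8+6+9+2+6+5+0+2+0+8 = 89

89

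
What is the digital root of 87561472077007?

7

8+7+5+6+1+4+7+2+0+7+7+0+0+7 = 61
6+1 = 7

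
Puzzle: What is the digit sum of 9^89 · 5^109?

783

9^89 · 5^109 = 130410876164926729585398667631521274481319843180160806378506888268674690842496659093709554799774907146854206497939355807909322937376828122069127857685089111328125
Sum of its 162 digits: 783.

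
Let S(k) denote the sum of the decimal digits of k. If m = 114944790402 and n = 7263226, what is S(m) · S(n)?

1260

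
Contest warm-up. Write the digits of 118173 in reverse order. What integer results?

Reversing 118173 gives 371811.

371811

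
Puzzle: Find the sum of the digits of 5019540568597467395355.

5+0+1+9+5+4+0+5+6+8+5+9+7+4+6+7+3+9+5+3+5+5 = 111

111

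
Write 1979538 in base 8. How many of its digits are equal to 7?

1

1979538 in base 8 is 7432222.
The digit 7 appears 1 time.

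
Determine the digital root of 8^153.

The digital root of n equals n mod 9 (or 9 when 9 | n), so we need 8^153 mod 9.
8^153 ≡ 8 (mod 9), so the digital root is 8.

8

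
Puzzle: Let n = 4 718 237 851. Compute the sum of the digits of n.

4+7+1+8+2+3+7+8+5+1 = 46

46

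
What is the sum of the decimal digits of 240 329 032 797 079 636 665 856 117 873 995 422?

173

2+4+0+3+2+9+0+3+2+7+9+7+0+7+9+6+3+6+6+6+5+8+5+6+1+1+7+8+7+3+9+9+5+4+2+2 = 173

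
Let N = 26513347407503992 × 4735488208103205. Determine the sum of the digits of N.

150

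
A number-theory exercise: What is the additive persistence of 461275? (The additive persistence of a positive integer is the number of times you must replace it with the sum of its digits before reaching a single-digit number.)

2

461275 → 25 → 7 (2 steps)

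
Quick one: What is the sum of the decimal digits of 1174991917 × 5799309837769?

1174991917 × 5799309837769 = 6814142183557156313173
Sum of its 22 digits: 85.

85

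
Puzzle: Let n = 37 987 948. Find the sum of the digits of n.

3+7+9+8+7+9+4+8 = 55

55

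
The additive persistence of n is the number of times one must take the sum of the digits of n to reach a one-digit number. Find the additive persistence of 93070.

93070 → 19 → 10 → 1 (3 steps)

3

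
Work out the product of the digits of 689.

432

6×8×9 = 432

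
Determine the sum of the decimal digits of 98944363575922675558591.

9+8+9+4+4+3+6+3+5+7+5+9+2+2+6+7+5+5+5+8+5+9+1 = 127

127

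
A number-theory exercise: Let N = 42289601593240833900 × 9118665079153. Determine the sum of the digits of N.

150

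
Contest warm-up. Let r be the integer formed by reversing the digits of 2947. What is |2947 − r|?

4545

Reverse of 2947 is 7492.
|2947 − 7492| = 4545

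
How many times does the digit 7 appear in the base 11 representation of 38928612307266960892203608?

2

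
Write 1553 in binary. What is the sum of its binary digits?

1553 in base 2 is 11000010001.
Digit sum: 1+1+0+0+0+0+1+0+0+0+1 = 4.

4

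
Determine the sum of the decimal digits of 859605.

8+5+9+6+0+5 = 33

33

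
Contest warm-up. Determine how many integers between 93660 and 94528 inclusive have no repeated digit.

The integers in [93660, 94528] that have no repeated digit: 93670, 93671, 93672, 93674, 93675, 93678, …, 94527, 94528.
282 qualify.

282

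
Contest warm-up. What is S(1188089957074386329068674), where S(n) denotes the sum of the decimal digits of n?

129

1+1+8+8+0+8+9+9+5+7+0+7+4+3+8+6+3+2+9+0+6+8+6+7+4 = 129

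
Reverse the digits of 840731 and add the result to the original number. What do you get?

Reverse of 840731 is 137048.
840731 + 137048 = 977779

977779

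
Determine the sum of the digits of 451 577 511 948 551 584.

4+5+1+5+7+7+5+1+1+9+4+8+5+5+1+5+8+4 = 85

85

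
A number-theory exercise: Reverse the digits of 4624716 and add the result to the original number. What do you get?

Reverse of 4624716 is 6174264.
4624716 + 6174264 = 10798980

10798980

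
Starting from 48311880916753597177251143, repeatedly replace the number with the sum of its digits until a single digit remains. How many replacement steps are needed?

48311880916753597177251143 → 116 → 8 (2 steps)

2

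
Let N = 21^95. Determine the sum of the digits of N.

21^95 = 408162404503791007909934673028597120680242890131500424287099038285814437270363261494520596976526022833642193972454699977107901
Sum of its 126 digits: 540.

540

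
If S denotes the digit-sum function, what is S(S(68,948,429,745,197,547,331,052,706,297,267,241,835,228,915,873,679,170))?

First digit sum: 257.
2+5+7 = 14.

14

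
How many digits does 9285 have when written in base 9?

9285 in base 9 is 13656, which has 5 digits.

5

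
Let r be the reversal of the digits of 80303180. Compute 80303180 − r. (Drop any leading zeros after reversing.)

Reverse of 80303180 is 8130308.
80303180 − 8130308 = 72172872

72172872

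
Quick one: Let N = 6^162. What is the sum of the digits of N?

576

6^162 = 1149483024854266706132324911062306819832092645165624571684075588729614930258424701969385536776518152714951246958862189866254336
Sum of its 127 digits: 576.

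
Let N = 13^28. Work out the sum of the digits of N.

121

13^28 = 15502932802662396215269535105521
Sum of its 32 digits: 121.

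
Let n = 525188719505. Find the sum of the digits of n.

56

5+2+5+1+8+8+7+1+9+5+0+5 = 56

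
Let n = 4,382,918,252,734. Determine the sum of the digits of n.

58

4+3+8+2+9+1+8+2+5+2+7+3+4 = 58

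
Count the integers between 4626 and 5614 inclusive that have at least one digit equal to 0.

The integers in [4626, 5614] that have at least one digit equal to 0: 4630, 4640, 4650, 4660, 4670, 4680, …, 5609, 5610.
270 qualify.

270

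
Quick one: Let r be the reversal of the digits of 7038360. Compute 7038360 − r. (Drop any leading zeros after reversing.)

Reverse of 7038360 is 638307.
7038360 − 638307 = 6400053

6400053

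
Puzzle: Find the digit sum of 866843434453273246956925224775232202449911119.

8+6+6+8+4+3+4+3+4+4+5+3+2+7+3+2+4+6+9+5+6+9+2+5+2+2+4+7+7+5+2+3+2+2+0+2+4+4+9+9+1+1+1+1+9 = 195

195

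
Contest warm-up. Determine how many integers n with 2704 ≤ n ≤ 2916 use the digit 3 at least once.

39

The integers in [2704, 2916] that use the digit 3 at least once: 2713, 2723, 2730, 2731, 2732, 2733, …, 2903, 2913.
39 qualify.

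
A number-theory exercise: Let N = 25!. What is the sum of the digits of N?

25! = 15511210043330985984000000
Sum of its 26 digits: 72.

72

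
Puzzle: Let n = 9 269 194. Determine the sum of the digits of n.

40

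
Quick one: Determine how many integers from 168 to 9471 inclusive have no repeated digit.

4902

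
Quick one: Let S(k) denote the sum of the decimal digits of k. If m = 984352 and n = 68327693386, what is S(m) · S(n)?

1891

S(984352) = 9+8+4+3+5+2 = 31.
S(68327693386) = 6+8+3+2+7+6+9+3+3+8+6 = 61.
31 · 61 = 1891.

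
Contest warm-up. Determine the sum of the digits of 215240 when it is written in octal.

18

215240 in base 8 is 644310.
Digit sum: 6+4+4+3+1+0 = 18.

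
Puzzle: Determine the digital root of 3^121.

9

The digital root of n equals n mod 9 (or 9 when 9 | n), so we need 3^121 mod 9.
3^121 ≡ 0 (mod 9), so the digital root is 9.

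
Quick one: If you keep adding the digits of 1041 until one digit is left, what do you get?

6

1+0+4+1 = 6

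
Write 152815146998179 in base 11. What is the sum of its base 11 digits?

152815146998179 in base 11 is 447675A3663756.
Digit sum: 4+4+7+6+7+5+10+3+6+6+3+7+5+6 = 79.

79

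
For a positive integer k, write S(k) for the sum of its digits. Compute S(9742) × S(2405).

242

S(9742) = 9+7+4+2 = 22.
S(2405) = 2+4+0+5 = 11.
22 · 11 = 242.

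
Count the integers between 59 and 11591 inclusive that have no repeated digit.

5557

The integers in [59, 11591] that have no repeated digit: 59, 60, 61, 62, 63, 64, …, 10986, 10987.
5557 qualify.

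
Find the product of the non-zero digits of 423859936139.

4×2×3×8×5×9×9×3×6×1×3×9 = 37791360

37791360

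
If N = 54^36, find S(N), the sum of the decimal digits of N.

297

54^36 = 232367482936623516730287712543386283362359123728764547834576896
Sum of its 63 digits: 297.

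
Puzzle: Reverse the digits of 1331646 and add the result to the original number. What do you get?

7792977

Reverse of 1331646 is 6461331.
1331646 + 6461331 = 7792977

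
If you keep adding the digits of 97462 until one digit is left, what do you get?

1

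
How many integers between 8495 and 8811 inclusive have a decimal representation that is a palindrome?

3

The integers in [8495, 8811] that have a decimal representation that is a palindrome: 8558, 8668, 8778.
3 qualify.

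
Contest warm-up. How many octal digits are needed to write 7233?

7233 in base 8 is 16101, which has 5 digits.

5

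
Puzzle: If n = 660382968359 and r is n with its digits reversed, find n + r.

1614252251425

Reverse of 660382968359 is 953869283066.
660382968359 + 953869283066 = 1614252251425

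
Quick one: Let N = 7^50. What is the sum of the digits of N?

184

7^50 = 1798465042647412146620280340569649349251249
Sum of its 43 digits: 184.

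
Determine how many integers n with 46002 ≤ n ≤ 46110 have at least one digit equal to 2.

The integers in [46002, 46110] that have at least one digit equal to 2: 46002, 46012, 46020, 46021, 46022, 46023, …, 46092, 46102.
20 qualify.

20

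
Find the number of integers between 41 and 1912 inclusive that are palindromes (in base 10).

105

The integers in [41, 1912] that are palindromes (in base 10): 44, 55, 66, 77, 88, 99, …, 1771, 1881.
105 qualify.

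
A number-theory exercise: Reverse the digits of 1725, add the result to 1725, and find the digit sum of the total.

Reversal of 1725 is 5271; 1725 + 5271 = 6996.
Digit sum of 6996: 6+9+9+6 = 30.

30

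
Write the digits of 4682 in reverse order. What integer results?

Reversing 4682 gives 2864.

2864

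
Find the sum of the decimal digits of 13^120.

604

13^120 = 47119673969698375120395384870783522671987360747796916273802816305657208828221899375486009413133307297405542050439045918103574418232801
Sum of its 134 digits: 604.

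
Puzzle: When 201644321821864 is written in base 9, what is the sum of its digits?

56

201644321821864 in base 9 is 872860214211077.
Digit sum: 8+7+2+8+6+0+2+1+4+2+1+1+0+7+7 = 56.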